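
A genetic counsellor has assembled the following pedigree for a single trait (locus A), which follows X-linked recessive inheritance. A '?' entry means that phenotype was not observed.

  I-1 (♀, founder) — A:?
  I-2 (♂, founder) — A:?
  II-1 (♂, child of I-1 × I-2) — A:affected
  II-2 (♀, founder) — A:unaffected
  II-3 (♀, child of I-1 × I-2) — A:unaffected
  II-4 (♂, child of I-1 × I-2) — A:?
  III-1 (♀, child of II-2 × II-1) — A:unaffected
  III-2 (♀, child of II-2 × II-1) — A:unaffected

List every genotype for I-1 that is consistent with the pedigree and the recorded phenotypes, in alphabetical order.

I-1 ∈ {X^AX^a, X^aX^a}

A/I-1 ? ·: X^AX^a|X^aX^a
A/I-2 ? ·: X^AY|X^aY
A/II-1 aff I-1×I-2: X^aY
A/II-2 un ·: X^AX^A|X^AX^a
A/II-3 un I-1×I-2: X^AX^A|X^AX^a
A/II-4 ? I-1×I-2: X^AY|X^aY
A/III-1 un II-2×II-1: X^AX^a
A/III-2 un II-2×II-1: X^AX^a
⇒ A over [I-1,I-2,II-1,II-2,II-3,II-4,III-1,III-2]: 14 consistent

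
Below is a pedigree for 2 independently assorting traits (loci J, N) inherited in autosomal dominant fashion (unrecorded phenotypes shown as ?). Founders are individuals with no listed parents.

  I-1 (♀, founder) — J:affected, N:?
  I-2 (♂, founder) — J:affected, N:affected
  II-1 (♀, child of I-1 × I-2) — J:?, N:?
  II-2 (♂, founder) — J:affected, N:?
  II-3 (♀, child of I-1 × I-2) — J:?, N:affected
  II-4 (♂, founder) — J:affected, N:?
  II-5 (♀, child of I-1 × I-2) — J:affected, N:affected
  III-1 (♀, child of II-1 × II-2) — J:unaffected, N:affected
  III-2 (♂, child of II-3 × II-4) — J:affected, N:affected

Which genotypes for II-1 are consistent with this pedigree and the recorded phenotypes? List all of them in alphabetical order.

II-1 ∈ {Jj NN, Jj Nn, Jj nn, jj NN, jj Nn, jj nn}

J/I-1 aff ·: Jj|JJ
J/I-2 aff ·: Jj|JJ
J/II-1 ? I-1×I-2: jj|Jj
J/II-2 aff ·: Jj
J/II-3 ? I-1×I-2: jj|Jj|JJ
J/II-4 aff ·: Jj|JJ
J/II-5 aff I-1×I-2: Jj|JJ
J/III-1 un II-1×II-2: jj
J/III-2 aff II-3×II-4: Jj|JJ
⇒ J over [I-1,I-2,II-1,II-2,II-3,II-4,II-5,III-1,III-2]: 64 consistent
N/I-1 ? ·: nn|Nn|NN
N/I-2 aff ·: Nn|NN
N/II-1 ? I-1×I-2: nn|Nn|NN
N/II-2 ? ·: nn|Nn|NN
N/II-3 aff I-1×I-2: Nn|NN
N/II-4 ? ·: nn|Nn|NN
N/II-5 aff I-1×I-2: Nn|NN
N/III-1 aff II-1×II-2: Nn|NN
N/III-2 aff II-3×II-4: Nn|NN
⇒ N over [I-1,I-2,II-1,II-2,II-3,II-4,II-5,III-1,III-2]: 598 consistent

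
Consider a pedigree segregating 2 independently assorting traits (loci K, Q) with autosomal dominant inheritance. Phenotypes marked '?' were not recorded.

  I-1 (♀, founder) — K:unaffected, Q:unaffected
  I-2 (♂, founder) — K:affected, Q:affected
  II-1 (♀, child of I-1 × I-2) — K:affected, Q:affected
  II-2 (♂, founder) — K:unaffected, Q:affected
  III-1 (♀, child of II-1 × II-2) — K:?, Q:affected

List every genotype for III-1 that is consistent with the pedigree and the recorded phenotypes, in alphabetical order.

III-1 ∈ {Kk QQ, Kk Qq, kk QQ, kk Qq}

K/I-1 un ·: kk
K/I-2 aff ·: Kk|KK
K/II-1 aff I-1×I-2: Kk
K/II-2 un ·: kk
K/III-1 ? II-1×II-2: kk|Kk
⇒ K over [I-1,I-2,II-1,II-2,III-1]: 4 consistent
Q/I-1 un ·: qq
Q/I-2 aff ·: Qq|QQ
Q/II-1 aff I-1×I-2: Qq
Q/II-2 aff ·: Qq|QQ
Q/III-1 aff II-1×II-2: Qq|QQ
⇒ Q over [I-1,I-2,II-1,II-2,III-1]: 8 consistent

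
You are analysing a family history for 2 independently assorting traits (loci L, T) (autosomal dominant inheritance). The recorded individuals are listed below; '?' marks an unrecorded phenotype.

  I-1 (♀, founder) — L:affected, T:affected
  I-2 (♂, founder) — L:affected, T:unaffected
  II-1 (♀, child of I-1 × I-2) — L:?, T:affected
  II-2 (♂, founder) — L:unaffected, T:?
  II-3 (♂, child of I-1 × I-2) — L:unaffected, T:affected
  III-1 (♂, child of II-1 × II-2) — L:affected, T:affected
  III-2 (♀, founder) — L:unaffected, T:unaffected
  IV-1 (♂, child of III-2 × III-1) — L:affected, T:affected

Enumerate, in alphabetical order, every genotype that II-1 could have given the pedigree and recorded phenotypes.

II-1 ∈ {LL Tt, Ll Tt}

L/I-1 aff ·: Ll
L/I-2 aff ·: Ll
L/II-1 ? I-1×I-2: Ll|LL
L/II-2 un ·: ll
L/II-3 un I-1×I-2: ll
L/III-1 aff II-1×II-2: Ll
L/III-2 un ·: ll
L/IV-1 aff III-2×III-1: Ll
⇒ L over [I-1,I-2,II-1,II-2,II-3,III-1,III-2,IV-1]: 2 consistent
T/I-1 aff ·: Tt|TT
T/I-2 un ·: tt
T/II-1 aff I-1×I-2: Tt
T/II-2 ? ·: tt|Tt|TT
T/II-3 aff I-1×I-2: Tt
T/III-1 aff II-1×II-2: Tt|TT
T/III-2 un ·: tt
T/IV-1 aff III-2×III-1: Tt
⇒ T over [I-1,I-2,II-1,II-2,II-3,III-1,III-2,IV-1]: 10 consistent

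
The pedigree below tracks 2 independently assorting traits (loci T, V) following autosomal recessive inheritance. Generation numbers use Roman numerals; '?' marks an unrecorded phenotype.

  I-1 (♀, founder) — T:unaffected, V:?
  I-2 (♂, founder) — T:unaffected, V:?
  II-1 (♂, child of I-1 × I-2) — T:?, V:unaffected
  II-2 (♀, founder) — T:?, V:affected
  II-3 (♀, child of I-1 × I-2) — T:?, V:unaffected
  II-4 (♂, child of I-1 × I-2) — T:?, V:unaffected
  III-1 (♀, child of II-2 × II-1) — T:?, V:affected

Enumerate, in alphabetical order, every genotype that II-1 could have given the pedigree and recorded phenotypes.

II-1 ∈ {TT Vv, Tt Vv, tt Vv}

T/I-1 un ·: TT|Tt
T/I-2 un ·: TT|Tt
T/II-1 ? I-1×I-2: TT|Tt|tt
T/II-2 ? ·: TT|Tt|tt
T/II-3 ? I-1×I-2: TT|Tt|tt
T/II-4 ? I-1×I-2: TT|Tt|tt
T/III-1 ? II-2×II-1: TT|Tt|tt
⇒ T over [I-1,I-2,II-1,II-2,II-3,II-4,III-1]: 227 consistent
V/I-1 ? ·: VV|Vv|vv
V/I-2 ? ·: VV|Vv|vv
V/II-1 un I-1×I-2: Vv
V/II-2 aff ·: vv
V/II-3 un I-1×I-2: VV|Vv
V/II-4 un I-1×I-2: VV|Vv
V/III-1 aff II-2×II-1: vv
⇒ V over [I-1,I-2,II-1,II-2,II-3,II-4,III-1]: 16 consistent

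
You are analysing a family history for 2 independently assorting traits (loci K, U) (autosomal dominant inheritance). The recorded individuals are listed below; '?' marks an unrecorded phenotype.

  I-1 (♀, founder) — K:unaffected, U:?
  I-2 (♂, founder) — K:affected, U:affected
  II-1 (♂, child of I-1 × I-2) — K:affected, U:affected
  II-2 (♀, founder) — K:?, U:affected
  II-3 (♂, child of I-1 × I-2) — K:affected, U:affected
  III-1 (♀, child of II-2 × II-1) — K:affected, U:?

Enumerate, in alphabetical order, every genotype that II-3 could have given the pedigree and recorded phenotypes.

K/I-1 un ·: kk
K/I-2 aff ·: Kk|KK
K/II-1 aff I-1×I-2: Kk
K/II-2 ? ·: kk|Kk|KK
K/II-3 aff I-1×I-2: Kk
K/III-1 aff II-2×II-1: Kk|KK
⇒ K over [I-1,I-2,II-1,II-2,II-3,III-1]: 10 consistent
U/I-1 ? ·: uu|Uu|UU
U/I-2 aff ·: Uu|UU
U/II-1 aff I-1×I-2: Uu|UU
U/II-2 aff ·: Uu|UU
U/II-3 aff I-1×I-2: Uu|UU
U/III-1 ? II-2×II-1: uu|Uu|UU
⇒ U over [I-1,I-2,II-1,II-2,II-3,III-1]: 61 consistent

II-3 ∈ {Kk UU, Kk Uu}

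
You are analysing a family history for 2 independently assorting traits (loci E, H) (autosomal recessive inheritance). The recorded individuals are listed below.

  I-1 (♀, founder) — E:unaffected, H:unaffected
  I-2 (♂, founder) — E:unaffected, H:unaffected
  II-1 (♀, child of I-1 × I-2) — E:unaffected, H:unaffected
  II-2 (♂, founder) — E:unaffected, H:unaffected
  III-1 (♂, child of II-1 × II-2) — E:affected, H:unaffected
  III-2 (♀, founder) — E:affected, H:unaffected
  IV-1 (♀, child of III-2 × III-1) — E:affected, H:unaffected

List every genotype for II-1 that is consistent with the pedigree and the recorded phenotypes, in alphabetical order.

E/I-1 un ·: EE|Ee
E/I-2 un ·: EE|Ee
E/II-1 un I-1×I-2: Ee
E/II-2 un ·: Ee
E/III-1 aff II-1×II-2: ee
E/III-2 aff ·: ee
E/IV-1 aff III-2×III-1: ee
⇒ E over [I-1,I-2,II-1,II-2,III-1,III-2,IV-1]: 3 consistent
H/I-1 un ·: HH|Hh
H/I-2 un ·: HH|Hh
H/II-1 un I-1×I-2: HH|Hh
H/II-2 un ·: HH|Hh
H/III-1 un II-1×II-2: HH|Hh
H/III-2 un ·: HH|Hh
H/IV-1 un III-2×III-1: HH|Hh
⇒ H over [I-1,I-2,II-1,II-2,III-1,III-2,IV-1]: 82 consistent

II-1 ∈ {Ee HH, Ee Hh}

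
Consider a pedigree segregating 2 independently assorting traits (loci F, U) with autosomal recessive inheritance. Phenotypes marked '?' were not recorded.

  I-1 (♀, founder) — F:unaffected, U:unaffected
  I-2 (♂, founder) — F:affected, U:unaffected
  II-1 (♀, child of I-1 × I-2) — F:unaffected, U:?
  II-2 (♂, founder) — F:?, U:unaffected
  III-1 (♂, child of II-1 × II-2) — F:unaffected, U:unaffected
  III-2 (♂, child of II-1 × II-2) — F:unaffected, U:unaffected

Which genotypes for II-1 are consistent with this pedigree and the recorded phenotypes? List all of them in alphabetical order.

II-1 ∈ {Ff UU, Ff Uu, Ff uu}

F/I-1 un ·: FF|Ff
F/I-2 aff ·: ff
F/II-1 un I-1×I-2: Ff
F/II-2 ? ·: FF|Ff|ff
F/III-1 un II-1×II-2: FF|Ff
F/III-2 un II-1×II-2: FF|Ff
⇒ F over [I-1,I-2,II-1,II-2,III-1,III-2]: 18 consistent
U/I-1 un ·: UU|Uu
U/I-2 un ·: UU|Uu
U/II-1 ? I-1×I-2: UU|Uu|uu
U/II-2 un ·: UU|Uu
U/III-1 un II-1×II-2: UU|Uu
U/III-2 un II-1×II-2: UU|Uu
⇒ U over [I-1,I-2,II-1,II-2,III-1,III-2]: 46 consistent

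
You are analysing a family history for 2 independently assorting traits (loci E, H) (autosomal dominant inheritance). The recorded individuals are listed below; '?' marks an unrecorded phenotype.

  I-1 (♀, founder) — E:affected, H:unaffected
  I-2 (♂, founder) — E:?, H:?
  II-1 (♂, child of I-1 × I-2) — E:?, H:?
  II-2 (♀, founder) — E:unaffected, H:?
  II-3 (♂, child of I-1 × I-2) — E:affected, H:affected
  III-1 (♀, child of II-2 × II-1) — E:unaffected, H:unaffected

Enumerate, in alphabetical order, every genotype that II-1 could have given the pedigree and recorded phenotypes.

II-1 ∈ {Ee Hh, Ee hh, ee Hh, ee hh}

E/I-1 aff ·: Ee|EE
E/I-2 ? ·: ee|Ee|EE
E/II-1 ? I-1×I-2: ee|Ee
E/II-2 un ·: ee
E/II-3 aff I-1×I-2: Ee|EE
E/III-1 un II-2×II-1: ee
⇒ E over [I-1,I-2,II-1,II-2,II-3,III-1]: 11 consistent
H/I-1 un ·: hh
H/I-2 ? ·: Hh|HH
H/II-1 ? I-1×I-2: hh|Hh
H/II-2 ? ·: hh|Hh
H/II-3 aff I-1×I-2: Hh
H/III-1 un II-2×II-1: hh
⇒ H over [I-1,I-2,II-1,II-2,II-3,III-1]: 6 consistent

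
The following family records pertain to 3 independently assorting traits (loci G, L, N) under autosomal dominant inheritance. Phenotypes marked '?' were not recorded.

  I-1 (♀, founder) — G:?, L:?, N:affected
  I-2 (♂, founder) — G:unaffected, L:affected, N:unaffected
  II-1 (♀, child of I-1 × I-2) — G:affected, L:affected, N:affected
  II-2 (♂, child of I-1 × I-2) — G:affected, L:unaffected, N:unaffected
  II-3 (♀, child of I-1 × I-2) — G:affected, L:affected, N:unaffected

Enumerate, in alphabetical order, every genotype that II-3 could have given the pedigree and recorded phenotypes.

G/I-1 ? ·: Gg|GG
G/I-2 un ·: gg
G/II-1 aff I-1×I-2: Gg
G/II-2 aff I-1×I-2: Gg
G/II-3 aff I-1×I-2: Gg
⇒ G over [I-1,I-2,II-1,II-2,II-3]: 2 consistent
L/I-1 ? ·: ll|Ll
L/I-2 aff ·: Ll
L/II-1 aff I-1×I-2: Ll|LL
L/II-2 un I-1×I-2: ll
L/II-3 aff I-1×I-2: Ll|LL
⇒ L over [I-1,I-2,II-1,II-2,II-3]: 5 consistent
N/I-1 aff ·: Nn
N/I-2 un ·: nn
N/II-1 aff I-1×I-2: Nn
N/II-2 un I-1×I-2: nn
N/II-3 un I-1×I-2: nn
⇒ N over [I-1,I-2,II-1,II-2,II-3]: 1 consistent

II-3 ∈ {Gg LL nn, Gg Ll nn}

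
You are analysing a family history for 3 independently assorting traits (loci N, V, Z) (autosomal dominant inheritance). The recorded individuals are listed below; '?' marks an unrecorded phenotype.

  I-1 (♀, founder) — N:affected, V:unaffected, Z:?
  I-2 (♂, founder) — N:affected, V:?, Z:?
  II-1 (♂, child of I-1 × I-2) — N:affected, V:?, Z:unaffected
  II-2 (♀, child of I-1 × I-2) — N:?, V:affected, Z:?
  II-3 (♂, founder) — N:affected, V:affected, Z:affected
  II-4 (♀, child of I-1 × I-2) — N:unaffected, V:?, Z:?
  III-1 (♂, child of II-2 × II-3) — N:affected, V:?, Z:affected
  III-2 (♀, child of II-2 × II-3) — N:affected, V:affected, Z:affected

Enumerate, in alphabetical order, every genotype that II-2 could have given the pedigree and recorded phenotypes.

N/I-1 aff ·: Nn
N/I-2 aff ·: Nn
N/II-1 aff I-1×I-2: Nn|NN
N/II-2 ? I-1×I-2: nn|Nn|NN
N/II-3 aff ·: Nn|NN
N/II-4 un I-1×I-2: nn
N/III-1 aff II-2×II-3: Nn|NN
N/III-2 aff II-2×II-3: Nn|NN
⇒ N over [I-1,I-2,II-1,II-2,II-3,II-4,III-1,III-2]: 30 consistent
V/I-1 un ·: vv
V/I-2 ? ·: Vv|VV
V/II-1 ? I-1×I-2: vv|Vv
V/II-2 aff I-1×I-2: Vv
V/II-3 aff ·: Vv|VV
V/II-4 ? I-1×I-2: vv|Vv
V/III-1 ? II-2×II-3: vv|Vv|VV
V/III-2 aff II-2×II-3: Vv|VV
⇒ V over [I-1,I-2,II-1,II-2,II-3,II-4,III-1,III-2]: 50 consistent
Z/I-1 ? ·: zz|Zz
Z/I-2 ? ·: zz|Zz
Z/II-1 un I-1×I-2: zz
Z/II-2 ? I-1×I-2: zz|Zz|ZZ
Z/II-3 aff ·: Zz|ZZ
Z/II-4 ? I-1×I-2: zz|Zz|ZZ
Z/III-1 aff II-2×II-3: Zz|ZZ
Z/III-2 aff II-2×II-3: Zz|ZZ
⇒ Z over [I-1,I-2,II-1,II-2,II-3,II-4,III-1,III-2]: 87 consistent

II-2 ∈ {NN Vv ZZ, NN Vv Zz, NN Vv zz, Nn Vv ZZ, Nn Vv Zz, Nn Vv zz, nn Vv ZZ, nn Vv Zz, nn Vv zz}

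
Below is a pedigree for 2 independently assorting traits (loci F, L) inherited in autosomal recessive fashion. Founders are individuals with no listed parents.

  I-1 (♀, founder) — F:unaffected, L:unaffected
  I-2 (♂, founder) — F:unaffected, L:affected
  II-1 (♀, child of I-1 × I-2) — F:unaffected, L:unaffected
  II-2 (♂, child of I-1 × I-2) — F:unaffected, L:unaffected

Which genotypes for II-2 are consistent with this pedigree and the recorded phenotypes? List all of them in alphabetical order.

II-2 ∈ {FF Ll, Ff Ll}

F/I-1 un ·: FF|Ff
F/I-2 un ·: FF|Ff
F/II-1 un I-1×I-2: FF|Ff
F/II-2 un I-1×I-2: FF|Ff
⇒ F over [I-1,I-2,II-1,II-2]: 13 consistent
L/I-1 un ·: LL|Ll
L/I-2 aff ·: ll
L/II-1 un I-1×I-2: Ll
L/II-2 un I-1×I-2: Ll
⇒ L over [I-1,I-2,II-1,II-2]: 2 consistent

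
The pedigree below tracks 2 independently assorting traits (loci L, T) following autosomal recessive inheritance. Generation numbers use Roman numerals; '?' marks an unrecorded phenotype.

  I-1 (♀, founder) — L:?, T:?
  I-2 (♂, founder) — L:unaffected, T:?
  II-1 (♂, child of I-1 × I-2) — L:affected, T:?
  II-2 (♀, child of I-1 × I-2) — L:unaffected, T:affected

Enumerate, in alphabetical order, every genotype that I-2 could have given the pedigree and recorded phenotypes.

L/I-1 ? ·: Ll|ll
L/I-2 un ·: Ll
L/II-1 aff I-1×I-2: ll
L/II-2 un I-1×I-2: LL|Ll
⇒ L over [I-1,I-2,II-1,II-2]: 3 consistent
T/I-1 ? ·: Tt|tt
T/I-2 ? ·: Tt|tt
T/II-1 ? I-1×I-2: TT|Tt|tt
T/II-2 aff I-1×I-2: tt
⇒ T over [I-1,I-2,II-1,II-2]: 8 consistent

I-2 ∈ {Ll Tt, Ll tt}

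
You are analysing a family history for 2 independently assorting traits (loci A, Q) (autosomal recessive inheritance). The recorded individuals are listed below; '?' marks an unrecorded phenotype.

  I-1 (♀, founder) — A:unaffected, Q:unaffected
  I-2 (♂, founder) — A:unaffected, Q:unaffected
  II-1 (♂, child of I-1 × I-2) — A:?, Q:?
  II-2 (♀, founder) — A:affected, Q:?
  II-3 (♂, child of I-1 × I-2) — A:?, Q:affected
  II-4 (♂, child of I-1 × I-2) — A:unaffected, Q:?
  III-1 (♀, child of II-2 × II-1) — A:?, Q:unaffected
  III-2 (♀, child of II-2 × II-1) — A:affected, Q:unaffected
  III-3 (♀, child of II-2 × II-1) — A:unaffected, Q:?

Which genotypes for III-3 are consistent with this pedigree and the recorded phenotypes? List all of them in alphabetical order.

III-3 ∈ {Aa QQ, Aa Qq, Aa qq}

A/I-1 un ·: AA|Aa
A/I-2 un ·: AA|Aa
A/II-1 ? I-1×I-2: Aa
A/II-2 aff ·: aa
A/II-3 ? I-1×I-2: AA|Aa|aa
A/II-4 un I-1×I-2: AA|Aa
A/III-1 ? II-2×II-1: Aa|aa
A/III-2 aff II-2×II-1: aa
A/III-3 un II-2×II-1: Aa
⇒ A over [I-1,I-2,II-1,II-2,II-3,II-4,III-1,III-2,III-3]: 28 consistent
Q/I-1 un ·: Qq
Q/I-2 un ·: Qq
Q/II-1 ? I-1×I-2: QQ|Qq|qq
Q/II-2 ? ·: QQ|Qq|qq
Q/II-3 aff I-1×I-2: qq
Q/II-4 ? I-1×I-2: QQ|Qq|qq
Q/III-1 un II-2×II-1: QQ|Qq
Q/III-2 un II-2×II-1: QQ|Qq
Q/III-3 ? II-2×II-1: QQ|Qq|qq
⇒ Q over [I-1,I-2,II-1,II-2,II-3,II-4,III-1,III-2,III-3]: 105 consistent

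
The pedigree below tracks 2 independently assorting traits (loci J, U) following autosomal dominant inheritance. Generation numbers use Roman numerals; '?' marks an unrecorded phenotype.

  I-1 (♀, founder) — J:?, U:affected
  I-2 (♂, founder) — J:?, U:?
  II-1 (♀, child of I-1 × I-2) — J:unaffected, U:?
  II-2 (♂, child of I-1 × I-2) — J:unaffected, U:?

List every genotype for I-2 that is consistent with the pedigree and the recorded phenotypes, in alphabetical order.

J/I-1 ? ·: jj|Jj
J/I-2 ? ·: jj|Jj
J/II-1 un I-1×I-2: jj
J/II-2 un I-1×I-2: jj
⇒ J over [I-1,I-2,II-1,II-2]: 4 consistent
U/I-1 aff ·: Uu|UU
U/I-2 ? ·: uu|Uu|UU
U/II-1 ? I-1×I-2: uu|Uu|UU
U/II-2 ? I-1×I-2: uu|Uu|UU
⇒ U over [I-1,I-2,II-1,II-2]: 23 consistent

I-2 ∈ {Jj UU, Jj Uu, Jj uu, jj UU, jj Uu, jj uu}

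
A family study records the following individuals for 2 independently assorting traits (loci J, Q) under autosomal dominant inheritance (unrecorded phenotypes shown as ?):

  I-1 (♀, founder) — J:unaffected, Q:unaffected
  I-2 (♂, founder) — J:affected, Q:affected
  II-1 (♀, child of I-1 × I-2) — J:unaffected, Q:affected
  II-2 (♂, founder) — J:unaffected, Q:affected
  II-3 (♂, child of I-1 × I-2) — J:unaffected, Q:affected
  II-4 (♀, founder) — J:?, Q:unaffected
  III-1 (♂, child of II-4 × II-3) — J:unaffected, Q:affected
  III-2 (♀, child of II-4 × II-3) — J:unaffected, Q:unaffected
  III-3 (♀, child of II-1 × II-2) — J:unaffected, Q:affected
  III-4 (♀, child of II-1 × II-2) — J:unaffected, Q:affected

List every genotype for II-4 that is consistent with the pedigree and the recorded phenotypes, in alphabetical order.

II-4 ∈ {Jj qq, jj qq}

J/I-1 un ·: jj
J/I-2 aff ·: Jj
J/II-1 un I-1×I-2: jj
J/II-2 un ·: jj
J/II-3 un I-1×I-2: jj
J/II-4 ? ·: jj|Jj
J/III-1 un II-4×II-3: jj
J/III-2 un II-4×II-3: jj
J/III-3 un II-1×II-2: jj
J/III-4 un II-1×II-2: jj
⇒ J over [I-1,I-2,II-1,II-2,II-3,II-4,III-1,III-2,III-3,III-4]: 2 consistent
Q/I-1 un ·: qq
Q/I-2 aff ·: Qq|QQ
Q/II-1 aff I-1×I-2: Qq
Q/II-2 aff ·: Qq|QQ
Q/II-3 aff I-1×I-2: Qq
Q/II-4 un ·: qq
Q/III-1 aff II-4×II-3: Qq
Q/III-2 un II-4×II-3: qq
Q/III-3 aff II-1×II-2: Qq|QQ
Q/III-4 aff II-1×II-2: Qq|QQ
⇒ Q over [I-1,I-2,II-1,II-2,II-3,II-4,III-1,III-2,III-3,III-4]: 16 consistent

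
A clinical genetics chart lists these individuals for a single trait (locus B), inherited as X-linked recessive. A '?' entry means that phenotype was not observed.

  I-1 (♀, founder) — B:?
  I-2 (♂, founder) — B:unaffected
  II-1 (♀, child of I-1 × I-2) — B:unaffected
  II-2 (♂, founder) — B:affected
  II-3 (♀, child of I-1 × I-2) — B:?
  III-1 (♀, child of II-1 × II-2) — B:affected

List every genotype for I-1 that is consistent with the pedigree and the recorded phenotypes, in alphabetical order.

B/I-1 ? ·: X^BX^b|X^bX^b
B/I-2 un ·: X^BY
B/II-1 un I-1×I-2: X^BX^b
B/II-2 aff ·: X^bY
B/II-3 ? I-1×I-2: X^BX^B|X^BX^b
B/III-1 aff II-1×II-2: X^bX^b
⇒ B over [I-1,I-2,II-1,II-2,II-3,III-1]: 3 consistent

I-1 ∈ {X^BX^b, X^bX^b}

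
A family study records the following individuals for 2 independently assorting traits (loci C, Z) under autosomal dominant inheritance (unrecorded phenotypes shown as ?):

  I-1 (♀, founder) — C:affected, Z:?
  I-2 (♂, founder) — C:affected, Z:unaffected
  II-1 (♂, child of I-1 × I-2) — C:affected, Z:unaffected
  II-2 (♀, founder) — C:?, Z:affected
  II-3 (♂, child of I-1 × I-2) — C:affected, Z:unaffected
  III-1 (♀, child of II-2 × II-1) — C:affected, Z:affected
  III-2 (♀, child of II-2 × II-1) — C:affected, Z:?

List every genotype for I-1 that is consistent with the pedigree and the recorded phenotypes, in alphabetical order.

C/I-1 aff ·: Cc|CC
C/I-2 aff ·: Cc|CC
C/II-1 aff I-1×I-2: Cc|CC
C/II-2 ? ·: cc|Cc|CC
C/II-3 aff I-1×I-2: Cc|CC
C/III-1 aff II-2×II-1: Cc|CC
C/III-2 aff II-2×II-1: Cc|CC
⇒ C over [I-1,I-2,II-1,II-2,II-3,III-1,III-2]: 96 consistent
Z/I-1 ? ·: zz|Zz
Z/I-2 un ·: zz
Z/II-1 un I-1×I-2: zz
Z/II-2 aff ·: Zz|ZZ
Z/II-3 un I-1×I-2: zz
Z/III-1 aff II-2×II-1: Zz
Z/III-2 ? II-2×II-1: zz|Zz
⇒ Z over [I-1,I-2,II-1,II-2,II-3,III-1,III-2]: 6 consistent

I-1 ∈ {CC Zz, CC zz, Cc Zz, Cc zz}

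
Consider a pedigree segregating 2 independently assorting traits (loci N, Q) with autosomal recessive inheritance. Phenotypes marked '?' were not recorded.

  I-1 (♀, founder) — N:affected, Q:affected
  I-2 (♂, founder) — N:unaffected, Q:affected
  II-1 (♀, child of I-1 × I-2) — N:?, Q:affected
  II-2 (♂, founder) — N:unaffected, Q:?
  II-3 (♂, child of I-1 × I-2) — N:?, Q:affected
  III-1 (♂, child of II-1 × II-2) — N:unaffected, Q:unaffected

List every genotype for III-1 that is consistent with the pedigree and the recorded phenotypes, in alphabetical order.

N/I-1 aff ·: nn
N/I-2 un ·: NN|Nn
N/II-1 ? I-1×I-2: Nn|nn
N/II-2 un ·: NN|Nn
N/II-3 ? I-1×I-2: Nn|nn
N/III-1 un II-1×II-2: NN|Nn
⇒ N over [I-1,I-2,II-1,II-2,II-3,III-1]: 16 consistent
Q/I-1 aff ·: qq
Q/I-2 aff ·: qq
Q/II-1 aff I-1×I-2: qq
Q/II-2 ? ·: QQ|Qq
Q/II-3 aff I-1×I-2: qq
Q/III-1 un II-1×II-2: Qq
⇒ Q over [I-1,I-2,II-1,II-2,II-3,III-1]: 2 consistent

III-1 ∈ {NN Qq, Nn Qq}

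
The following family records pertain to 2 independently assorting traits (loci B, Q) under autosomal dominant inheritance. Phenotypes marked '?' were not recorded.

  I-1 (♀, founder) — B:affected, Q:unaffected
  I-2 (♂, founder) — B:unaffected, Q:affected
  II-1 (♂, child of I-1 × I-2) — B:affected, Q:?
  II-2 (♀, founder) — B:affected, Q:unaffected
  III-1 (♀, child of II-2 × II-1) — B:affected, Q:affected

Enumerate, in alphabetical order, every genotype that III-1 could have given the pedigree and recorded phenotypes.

III-1 ∈ {BB Qq, Bb Qq}

B/I-1 aff ·: Bb|BB
B/I-2 un ·: bb
B/II-1 aff I-1×I-2: Bb
B/II-2 aff ·: Bb|BB
B/III-1 aff II-2×II-1: Bb|BB
⇒ B over [I-1,I-2,II-1,II-2,III-1]: 8 consistent
Q/I-1 un ·: qq
Q/I-2 aff ·: Qq|QQ
Q/II-1 ? I-1×I-2: Qq
Q/II-2 un ·: qq
Q/III-1 aff II-2×II-1: Qq
⇒ Q over [I-1,I-2,II-1,II-2,III-1]: 2 consistent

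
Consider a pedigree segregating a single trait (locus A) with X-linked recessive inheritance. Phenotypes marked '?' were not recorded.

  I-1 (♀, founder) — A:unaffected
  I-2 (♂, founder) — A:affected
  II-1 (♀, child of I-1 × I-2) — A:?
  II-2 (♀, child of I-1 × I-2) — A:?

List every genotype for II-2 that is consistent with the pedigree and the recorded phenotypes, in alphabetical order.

A/I-1 un ·: X^AX^A|X^AX^a
A/I-2 aff ·: X^aY
A/II-1 ? I-1×I-2: X^AX^a|X^aX^a
A/II-2 ? I-1×I-2: X^AX^a|X^aX^a
⇒ A over [I-1,I-2,II-1,II-2]: 5 consistent

II-2 ∈ {X^AX^a, X^aX^a}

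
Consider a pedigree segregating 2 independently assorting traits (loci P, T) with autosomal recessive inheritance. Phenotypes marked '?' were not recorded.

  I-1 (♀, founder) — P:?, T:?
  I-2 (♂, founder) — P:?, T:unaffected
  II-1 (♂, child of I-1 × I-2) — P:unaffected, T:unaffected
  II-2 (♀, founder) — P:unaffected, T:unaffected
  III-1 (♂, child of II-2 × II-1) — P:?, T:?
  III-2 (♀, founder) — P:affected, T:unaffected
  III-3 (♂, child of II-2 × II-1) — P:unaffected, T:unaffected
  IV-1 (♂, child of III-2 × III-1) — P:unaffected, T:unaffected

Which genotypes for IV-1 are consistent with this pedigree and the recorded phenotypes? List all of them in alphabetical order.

IV-1 ∈ {Pp TT, Pp Tt}

P/I-1 ? ·: PP|Pp|pp
P/I-2 ? ·: PP|Pp|pp
P/II-1 un I-1×I-2: PP|Pp
P/II-2 un ·: PP|Pp
P/III-1 ? II-2×II-1: PP|Pp
P/III-2 aff ·: pp
P/III-3 un II-2×II-1: PP|Pp
P/IV-1 un III-2×III-1: Pp
⇒ P over [I-1,I-2,II-1,II-2,III-1,III-2,III-3,IV-1]: 76 consistent
T/I-1 ? ·: TT|Tt|tt
T/I-2 un ·: TT|Tt
T/II-1 un I-1×I-2: TT|Tt
T/II-2 un ·: TT|Tt
T/III-1 ? II-2×II-1: TT|Tt|tt
T/III-2 un ·: TT|Tt
T/III-3 un II-2×II-1: TT|Tt
T/IV-1 un III-2×III-1: TT|Tt
⇒ T over [I-1,I-2,II-1,II-2,III-1,III-2,III-3,IV-1]: 228 consistent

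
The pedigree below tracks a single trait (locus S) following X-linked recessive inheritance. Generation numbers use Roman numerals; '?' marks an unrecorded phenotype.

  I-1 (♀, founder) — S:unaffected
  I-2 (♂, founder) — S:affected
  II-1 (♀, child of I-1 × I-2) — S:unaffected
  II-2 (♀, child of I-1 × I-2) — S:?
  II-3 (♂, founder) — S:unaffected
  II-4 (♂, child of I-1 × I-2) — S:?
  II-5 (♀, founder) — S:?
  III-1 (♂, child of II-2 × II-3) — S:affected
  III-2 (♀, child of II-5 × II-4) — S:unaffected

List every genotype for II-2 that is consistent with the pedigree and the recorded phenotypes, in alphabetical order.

S/I-1 un ·: X^SX^S|X^SX^s
S/I-2 aff ·: X^sY
S/II-1 un I-1×I-2: X^SX^s
S/II-2 ? I-1×I-2: X^SX^s|X^sX^s
S/II-3 un ·: X^SY
S/II-4 ? I-1×I-2: X^SY|X^sY
S/II-5 ? ·: X^SX^S|X^SX^s|X^sX^s
S/III-1 aff II-2×II-3: X^sY
S/III-2 un II-5×II-4: X^SX^S|X^SX^s
⇒ S over [I-1,I-2,II-1,II-2,II-3,II-4,II-5,III-1,III-2]: 16 consistent

II-2 ∈ {X^SX^s, X^sX^s}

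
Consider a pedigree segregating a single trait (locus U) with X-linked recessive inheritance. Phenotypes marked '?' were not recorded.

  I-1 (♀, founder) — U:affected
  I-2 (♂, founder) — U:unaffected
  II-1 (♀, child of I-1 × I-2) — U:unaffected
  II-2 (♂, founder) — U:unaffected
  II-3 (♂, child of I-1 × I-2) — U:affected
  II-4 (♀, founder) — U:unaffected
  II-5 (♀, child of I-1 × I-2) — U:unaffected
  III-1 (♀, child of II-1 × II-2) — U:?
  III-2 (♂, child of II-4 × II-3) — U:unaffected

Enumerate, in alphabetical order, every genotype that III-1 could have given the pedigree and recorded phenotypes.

U/I-1 aff ·: X^uX^u
U/I-2 un ·: X^UY
U/II-1 un I-1×I-2: X^UX^u
U/II-2 un ·: X^UY
U/II-3 aff I-1×I-2: X^uY
U/II-4 un ·: X^UX^U|X^UX^u
U/II-5 un I-1×I-2: X^UX^u
U/III-1 ? II-1×II-2: X^UX^U|X^UX^u
U/III-2 un II-4×II-3: X^UY
⇒ U over [I-1,I-2,II-1,II-2,II-3,II-4,II-5,III-1,III-2]: 4 consistent

III-1 ∈ {X^UX^U, X^UX^u}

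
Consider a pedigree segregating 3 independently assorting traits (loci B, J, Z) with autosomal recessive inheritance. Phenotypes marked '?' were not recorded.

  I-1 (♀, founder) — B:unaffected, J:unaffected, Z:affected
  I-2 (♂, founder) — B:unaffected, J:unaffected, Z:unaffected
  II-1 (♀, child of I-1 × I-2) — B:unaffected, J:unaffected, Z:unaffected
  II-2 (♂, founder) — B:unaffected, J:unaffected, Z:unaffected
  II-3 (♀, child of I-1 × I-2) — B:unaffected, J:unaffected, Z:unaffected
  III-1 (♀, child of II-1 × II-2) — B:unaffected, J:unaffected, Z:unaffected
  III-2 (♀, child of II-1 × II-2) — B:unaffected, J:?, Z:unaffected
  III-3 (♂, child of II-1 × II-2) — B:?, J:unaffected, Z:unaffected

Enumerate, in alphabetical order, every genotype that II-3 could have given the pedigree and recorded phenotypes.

B/I-1 un ·: BB|Bb
B/I-2 un ·: BB|Bb
B/II-1 un I-1×I-2: BB|Bb
B/II-2 un ·: BB|Bb
B/II-3 un I-1×I-2: BB|Bb
B/III-1 un II-1×II-2: BB|Bb
B/III-2 un II-1×II-2: BB|Bb
B/III-3 ? II-1×II-2: BB|Bb|bb
⇒ B over [I-1,I-2,II-1,II-2,II-3,III-1,III-2,III-3]: 183 consistent
J/I-1 un ·: JJ|Jj
J/I-2 un ·: JJ|Jj
J/II-1 un I-1×I-2: JJ|Jj
J/II-2 un ·: JJ|Jj
J/II-3 un I-1×I-2: JJ|Jj
J/III-1 un II-1×II-2: JJ|Jj
J/III-2 ? II-1×II-2: JJ|Jj|jj
J/III-3 un II-1×II-2: JJ|Jj
⇒ J over [I-1,I-2,II-1,II-2,II-3,III-1,III-2,III-3]: 183 consistent
Z/I-1 aff ·: zz
Z/I-2 un ·: ZZ|Zz
Z/II-1 un I-1×I-2: Zz
Z/II-2 un ·: ZZ|Zz
Z/II-3 un I-1×I-2: Zz
Z/III-1 un II-1×II-2: ZZ|Zz
Z/III-2 un II-1×II-2: ZZ|Zz
Z/III-3 un II-1×II-2: ZZ|Zz
⇒ Z over [I-1,I-2,II-1,II-2,II-3,III-1,III-2,III-3]: 32 consistent

II-3 ∈ {BB JJ Zz, BB Jj Zz, Bb JJ Zz, Bb Jj Zz}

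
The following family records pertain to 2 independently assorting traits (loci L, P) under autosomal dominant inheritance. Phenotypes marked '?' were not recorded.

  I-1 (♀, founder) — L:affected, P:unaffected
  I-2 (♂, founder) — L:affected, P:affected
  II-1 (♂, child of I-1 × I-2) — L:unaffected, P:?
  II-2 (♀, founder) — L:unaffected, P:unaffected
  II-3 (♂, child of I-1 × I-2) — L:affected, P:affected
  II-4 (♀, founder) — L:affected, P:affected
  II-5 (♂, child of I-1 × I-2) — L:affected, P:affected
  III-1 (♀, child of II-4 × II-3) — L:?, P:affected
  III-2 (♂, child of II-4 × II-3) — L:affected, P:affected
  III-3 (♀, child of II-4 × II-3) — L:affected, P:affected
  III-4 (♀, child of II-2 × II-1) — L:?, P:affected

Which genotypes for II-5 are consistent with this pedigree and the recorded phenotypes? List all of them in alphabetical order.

II-5 ∈ {LL Pp, Ll Pp}

L/I-1 aff ·: Ll
L/I-2 aff ·: Ll
L/II-1 un I-1×I-2: ll
L/II-2 un ·: ll
L/II-3 aff I-1×I-2: Ll|LL
L/II-4 aff ·: Ll|LL
L/II-5 aff I-1×I-2: Ll|LL
L/III-1 ? II-4×II-3: ll|Ll|LL
L/III-2 aff II-4×II-3: Ll|LL
L/III-3 aff II-4×II-3: Ll|LL
L/III-4 ? II-2×II-1: ll
⇒ L over [I-1,I-2,II-1,II-2,II-3,II-4,II-5,III-1,III-2,III-3,III-4]: 58 consistent
P/I-1 un ·: pp
P/I-2 aff ·: Pp|PP
P/II-1 ? I-1×I-2: Pp
P/II-2 un ·: pp
P/II-3 aff I-1×I-2: Pp
P/II-4 aff ·: Pp|PP
P/II-5 aff I-1×I-2: Pp
P/III-1 aff II-4×II-3: Pp|PP
P/III-2 aff II-4×II-3: Pp|PP
P/III-3 aff II-4×II-3: Pp|PP
P/III-4 aff II-2×II-1: Pp
⇒ P over [I-1,I-2,II-1,II-2,II-3,II-4,II-5,III-1,III-2,III-3,III-4]: 32 consistent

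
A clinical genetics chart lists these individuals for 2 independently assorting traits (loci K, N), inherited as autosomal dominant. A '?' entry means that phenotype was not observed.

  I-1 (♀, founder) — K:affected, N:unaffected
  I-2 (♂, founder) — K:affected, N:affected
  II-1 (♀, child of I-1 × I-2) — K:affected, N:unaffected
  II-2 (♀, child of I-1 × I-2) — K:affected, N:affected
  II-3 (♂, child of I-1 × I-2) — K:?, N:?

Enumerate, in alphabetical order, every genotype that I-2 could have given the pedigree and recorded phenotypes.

K/I-1 aff ·: Kk|KK
K/I-2 aff ·: Kk|KK
K/II-1 aff I-1×I-2: Kk|KK
K/II-2 aff I-1×I-2: Kk|KK
K/II-3 ? I-1×I-2: kk|Kk|KK
⇒ K over [I-1,I-2,II-1,II-2,II-3]: 29 consistent
N/I-1 un ·: nn
N/I-2 aff ·: Nn
N/II-1 un I-1×I-2: nn
N/II-2 aff I-1×I-2: Nn
N/II-3 ? I-1×I-2: nn|Nn
⇒ N over [I-1,I-2,II-1,II-2,II-3]: 2 consistent

I-2 ∈ {KK Nn, Kk Nn}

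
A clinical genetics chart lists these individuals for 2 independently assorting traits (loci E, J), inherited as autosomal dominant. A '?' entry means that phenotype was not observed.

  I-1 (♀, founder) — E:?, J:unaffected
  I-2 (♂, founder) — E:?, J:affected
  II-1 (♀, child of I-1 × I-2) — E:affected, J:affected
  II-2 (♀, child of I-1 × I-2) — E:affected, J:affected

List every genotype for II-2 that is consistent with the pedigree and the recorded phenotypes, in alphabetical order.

E/I-1 ? ·: ee|Ee|EE
E/I-2 ? ·: ee|Ee|EE
E/II-1 aff I-1×I-2: Ee|EE
E/II-2 aff I-1×I-2: Ee|EE
⇒ E over [I-1,I-2,II-1,II-2]: 17 consistent
J/I-1 un ·: jj
J/I-2 aff ·: Jj|JJ
J/II-1 aff I-1×I-2: Jj
J/II-2 aff I-1×I-2: Jj
⇒ J over [I-1,I-2,II-1,II-2]: 2 consistent

II-2 ∈ {EE Jj, Ee Jj}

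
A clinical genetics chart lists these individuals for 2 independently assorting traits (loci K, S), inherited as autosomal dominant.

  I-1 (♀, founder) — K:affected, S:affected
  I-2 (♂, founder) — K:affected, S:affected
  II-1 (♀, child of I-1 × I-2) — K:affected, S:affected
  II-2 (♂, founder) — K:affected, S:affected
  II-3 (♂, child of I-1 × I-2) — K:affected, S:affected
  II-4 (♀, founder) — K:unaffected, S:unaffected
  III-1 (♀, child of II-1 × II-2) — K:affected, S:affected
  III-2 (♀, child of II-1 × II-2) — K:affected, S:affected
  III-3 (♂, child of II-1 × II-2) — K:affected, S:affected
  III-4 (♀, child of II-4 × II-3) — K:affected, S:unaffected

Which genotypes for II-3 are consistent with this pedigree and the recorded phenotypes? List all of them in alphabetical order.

II-3 ∈ {KK Ss, Kk Ss}

K/I-1 aff ·: Kk|KK
K/I-2 aff ·: Kk|KK
K/II-1 aff I-1×I-2: Kk|KK
K/II-2 aff ·: Kk|KK
K/II-3 aff I-1×I-2: Kk|KK
K/II-4 un ·: kk
K/III-1 aff II-1×II-2: Kk|KK
K/III-2 aff II-1×II-2: Kk|KK
K/III-3 aff II-1×II-2: Kk|KK
K/III-4 aff II-4×II-3: Kk
⇒ K over [I-1,I-2,II-1,II-2,II-3,II-4,III-1,III-2,III-3,III-4]: 159 consistent
S/I-1 aff ·: Ss|SS
S/I-2 aff ·: Ss|SS
S/II-1 aff I-1×I-2: Ss|SS
S/II-2 aff ·: Ss|SS
S/II-3 aff I-1×I-2: Ss
S/II-4 un ·: ss
S/III-1 aff II-1×II-2: Ss|SS
S/III-2 aff II-1×II-2: Ss|SS
S/III-3 aff II-1×II-2: Ss|SS
S/III-4 un II-4×II-3: ss
⇒ S over [I-1,I-2,II-1,II-2,II-3,II-4,III-1,III-2,III-3,III-4]: 75 consistent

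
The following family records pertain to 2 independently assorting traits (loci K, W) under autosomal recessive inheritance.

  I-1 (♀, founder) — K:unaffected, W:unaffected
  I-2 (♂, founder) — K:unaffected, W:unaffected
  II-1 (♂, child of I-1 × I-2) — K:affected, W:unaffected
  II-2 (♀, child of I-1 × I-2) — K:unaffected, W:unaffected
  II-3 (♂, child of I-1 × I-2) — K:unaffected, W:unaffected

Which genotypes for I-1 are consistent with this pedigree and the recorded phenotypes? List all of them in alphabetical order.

I-1 ∈ {Kk WW, Kk Ww}

K/I-1 un ·: Kk
K/I-2 un ·: Kk
K/II-1 aff I-1×I-2: kk
K/II-2 un I-1×I-2: KK|Kk
K/II-3 un I-1×I-2: KK|Kk
⇒ K over [I-1,I-2,II-1,II-2,II-3]: 4 consistent
W/I-1 un ·: WW|Ww
W/I-2 un ·: WW|Ww
W/II-1 un I-1×I-2: WW|Ww
W/II-2 un I-1×I-2: WW|Ww
W/II-3 un I-1×I-2: WW|Ww
⇒ W over [I-1,I-2,II-1,II-2,II-3]: 25 consistent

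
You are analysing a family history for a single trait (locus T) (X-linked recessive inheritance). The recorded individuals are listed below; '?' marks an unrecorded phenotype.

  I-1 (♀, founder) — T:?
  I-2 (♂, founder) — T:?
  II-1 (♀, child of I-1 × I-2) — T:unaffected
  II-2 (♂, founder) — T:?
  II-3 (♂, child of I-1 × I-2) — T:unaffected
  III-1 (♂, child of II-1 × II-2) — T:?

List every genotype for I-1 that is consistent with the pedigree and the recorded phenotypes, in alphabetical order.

T/I-1 ? ·: X^TX^T|X^TX^t
T/I-2 ? ·: X^TY|X^tY
T/II-1 un I-1×I-2: X^TX^T|X^TX^t
T/II-2 ? ·: X^TY|X^tY
T/II-3 un I-1×I-2: X^TY
T/III-1 ? II-1×II-2: X^TY|X^tY
⇒ T over [I-1,I-2,II-1,II-2,II-3,III-1]: 16 consistent

I-1 ∈ {X^TX^T, X^TX^t}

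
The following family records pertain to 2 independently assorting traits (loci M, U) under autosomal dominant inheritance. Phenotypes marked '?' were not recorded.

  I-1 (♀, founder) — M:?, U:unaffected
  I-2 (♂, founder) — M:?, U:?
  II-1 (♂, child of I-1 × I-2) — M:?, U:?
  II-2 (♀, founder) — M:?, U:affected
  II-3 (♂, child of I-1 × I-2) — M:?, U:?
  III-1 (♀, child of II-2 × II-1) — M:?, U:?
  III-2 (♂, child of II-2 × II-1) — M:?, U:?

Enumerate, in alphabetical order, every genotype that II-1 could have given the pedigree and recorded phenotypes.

II-1 ∈ {MM Uu, MM uu, Mm Uu, Mm uu, mm Uu, mm uu}

M/I-1 ? ·: mm|Mm|MM
M/I-2 ? ·: mm|Mm|MM
M/II-1 ? I-1×I-2: mm|Mm|MM
M/II-2 ? ·: mm|Mm|MM
M/II-3 ? I-1×I-2: mm|Mm|MM
M/III-1 ? II-2×II-1: mm|Mm|MM
M/III-2 ? II-2×II-1: mm|Mm|MM
⇒ M over [I-1,I-2,II-1,II-2,II-3,III-1,III-2]: 317 consistent
U/I-1 un ·: uu
U/I-2 ? ·: uu|Uu|UU
U/II-1 ? I-1×I-2: uu|Uu
U/II-2 aff ·: Uu|UU
U/II-3 ? I-1×I-2: uu|Uu
U/III-1 ? II-2×II-1: uu|Uu|UU
U/III-2 ? II-2×II-1: uu|Uu|UU
⇒ U over [I-1,I-2,II-1,II-2,II-3,III-1,III-2]: 54 consistent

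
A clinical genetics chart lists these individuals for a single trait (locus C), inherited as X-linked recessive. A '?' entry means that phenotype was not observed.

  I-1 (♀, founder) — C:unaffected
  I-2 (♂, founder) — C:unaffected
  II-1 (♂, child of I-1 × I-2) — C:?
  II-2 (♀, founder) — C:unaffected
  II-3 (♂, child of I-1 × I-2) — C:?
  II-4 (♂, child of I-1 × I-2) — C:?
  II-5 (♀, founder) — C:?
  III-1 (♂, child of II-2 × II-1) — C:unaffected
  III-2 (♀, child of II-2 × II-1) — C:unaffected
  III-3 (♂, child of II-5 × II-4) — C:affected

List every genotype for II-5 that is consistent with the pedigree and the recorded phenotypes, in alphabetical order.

II-5 ∈ {X^CX^c, X^cX^c}

C/I-1 un ·: X^CX^C|X^CX^c
C/I-2 un ·: X^CY
C/II-1 ? I-1×I-2: X^CY|X^cY
C/II-2 un ·: X^CX^C|X^CX^c
C/II-3 ? I-1×I-2: X^CY|X^cY
C/II-4 ? I-1×I-2: X^CY|X^cY
C/II-5 ? ·: X^CX^c|X^cX^c
C/III-1 un II-2×II-1: X^CY
C/III-2 un II-2×II-1: X^CX^C|X^CX^c
C/III-3 aff II-5×II-4: X^cY
⇒ C over [I-1,I-2,II-1,II-2,II-3,II-4,II-5,III-1,III-2,III-3]: 46 consistent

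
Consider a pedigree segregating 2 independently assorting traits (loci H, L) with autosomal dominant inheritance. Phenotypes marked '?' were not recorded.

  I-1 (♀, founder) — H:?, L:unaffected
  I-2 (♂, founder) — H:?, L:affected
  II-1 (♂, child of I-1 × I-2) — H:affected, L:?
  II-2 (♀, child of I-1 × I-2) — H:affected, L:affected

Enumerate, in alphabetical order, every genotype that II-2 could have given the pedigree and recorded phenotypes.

H/I-1 ? ·: hh|Hh|HH
H/I-2 ? ·: hh|Hh|HH
H/II-1 aff I-1×I-2: Hh|HH
H/II-2 aff I-1×I-2: Hh|HH
⇒ H over [I-1,I-2,II-1,II-2]: 17 consistent
L/I-1 un ·: ll
L/I-2 aff ·: Ll|LL
L/II-1 ? I-1×I-2: ll|Ll
L/II-2 aff I-1×I-2: Ll
⇒ L over [I-1,I-2,II-1,II-2]: 3 consistent

II-2 ∈ {HH Ll, Hh Ll}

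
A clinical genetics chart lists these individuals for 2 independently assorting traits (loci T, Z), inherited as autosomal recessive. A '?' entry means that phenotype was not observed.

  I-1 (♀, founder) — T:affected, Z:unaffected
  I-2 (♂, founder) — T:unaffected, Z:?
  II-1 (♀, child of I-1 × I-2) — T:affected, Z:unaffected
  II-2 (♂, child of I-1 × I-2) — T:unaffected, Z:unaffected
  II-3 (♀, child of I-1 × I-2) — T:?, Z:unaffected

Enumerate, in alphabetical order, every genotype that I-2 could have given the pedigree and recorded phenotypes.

I-2 ∈ {Tt ZZ, Tt Zz, Tt zz}

T/I-1 aff ·: tt
T/I-2 un ·: Tt
T/II-1 aff I-1×I-2: tt
T/II-2 un I-1×I-2: Tt
T/II-3 ? I-1×I-2: Tt|tt
⇒ T over [I-1,I-2,II-1,II-2,II-3]: 2 consistent
Z/I-1 un ·: ZZ|Zz
Z/I-2 ? ·: ZZ|Zz|zz
Z/II-1 un I-1×I-2: ZZ|Zz
Z/II-2 un I-1×I-2: ZZ|Zz
Z/II-3 un I-1×I-2: ZZ|Zz
⇒ Z over [I-1,I-2,II-1,II-2,II-3]: 27 consistent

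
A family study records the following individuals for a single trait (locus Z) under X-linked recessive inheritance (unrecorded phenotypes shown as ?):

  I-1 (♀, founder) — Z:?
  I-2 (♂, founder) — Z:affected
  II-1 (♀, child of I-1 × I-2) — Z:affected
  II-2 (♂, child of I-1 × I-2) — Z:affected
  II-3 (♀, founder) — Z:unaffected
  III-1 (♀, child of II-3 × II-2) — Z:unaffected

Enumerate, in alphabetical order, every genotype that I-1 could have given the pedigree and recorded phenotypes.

Z/I-1 ? ·: X^ZX^z|X^zX^z
Z/I-2 aff ·: X^zY
Z/II-1 aff I-1×I-2: X^zX^z
Z/II-2 aff I-1×I-2: X^zY
Z/II-3 un ·: X^ZX^Z|X^ZX^z
Z/III-1 un II-3×II-2: X^ZX^z
⇒ Z over [I-1,I-2,II-1,II-2,II-3,III-1]: 4 consistent

I-1 ∈ {X^ZX^z, X^zX^z}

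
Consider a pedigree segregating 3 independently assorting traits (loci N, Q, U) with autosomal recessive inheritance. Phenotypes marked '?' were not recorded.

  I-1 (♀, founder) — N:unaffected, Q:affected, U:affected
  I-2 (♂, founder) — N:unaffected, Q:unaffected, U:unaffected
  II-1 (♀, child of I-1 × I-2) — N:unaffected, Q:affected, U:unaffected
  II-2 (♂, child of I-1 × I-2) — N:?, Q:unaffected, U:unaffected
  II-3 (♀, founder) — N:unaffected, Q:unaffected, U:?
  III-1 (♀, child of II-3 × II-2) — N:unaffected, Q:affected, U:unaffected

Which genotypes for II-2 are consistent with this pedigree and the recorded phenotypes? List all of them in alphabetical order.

N/I-1 un ·: NN|Nn
N/I-2 un ·: NN|Nn
N/II-1 un I-1×I-2: NN|Nn
N/II-2 ? I-1×I-2: NN|Nn|nn
N/II-3 un ·: NN|Nn
N/III-1 un II-3×II-2: NN|Nn
⇒ N over [I-1,I-2,II-1,II-2,II-3,III-1]: 49 consistent
Q/I-1 aff ·: qq
Q/I-2 un ·: Qq
Q/II-1 aff I-1×I-2: qq
Q/II-2 un I-1×I-2: Qq
Q/II-3 un ·: Qq
Q/III-1 aff II-3×II-2: qq
⇒ Q over [I-1,I-2,II-1,II-2,II-3,III-1]: 1 consistent
U/I-1 aff ·: uu
U/I-2 un ·: UU|Uu
U/II-1 un I-1×I-2: Uu
U/II-2 un I-1×I-2: Uu
U/II-3 ? ·: UU|Uu|uu
U/III-1 un II-3×II-2: UU|Uu
⇒ U over [I-1,I-2,II-1,II-2,II-3,III-1]: 10 consistent

II-2 ∈ {NN Qq Uu, Nn Qq Uu, nn Qq Uu}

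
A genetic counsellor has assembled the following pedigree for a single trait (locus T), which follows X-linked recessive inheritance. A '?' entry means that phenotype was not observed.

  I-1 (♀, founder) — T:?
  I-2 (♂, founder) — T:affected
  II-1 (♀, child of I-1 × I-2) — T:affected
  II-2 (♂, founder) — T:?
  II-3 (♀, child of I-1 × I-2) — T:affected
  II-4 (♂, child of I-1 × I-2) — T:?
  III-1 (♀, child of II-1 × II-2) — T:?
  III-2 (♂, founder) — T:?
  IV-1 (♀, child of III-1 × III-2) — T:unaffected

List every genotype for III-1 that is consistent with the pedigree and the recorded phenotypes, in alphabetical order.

T/I-1 ? ·: X^TX^t|X^tX^t
T/I-2 aff ·: X^tY
T/II-1 aff I-1×I-2: X^tX^t
T/II-2 ? ·: X^TY|X^tY
T/II-3 aff I-1×I-2: X^tX^t
T/II-4 ? I-1×I-2: X^TY|X^tY
T/III-1 ? II-1×II-2: X^TX^t|X^tX^t
T/III-2 ? ·: X^TY|X^tY
T/IV-1 un III-1×III-2: X^TX^T|X^TX^t
⇒ T over [I-1,I-2,II-1,II-2,II-3,II-4,III-1,III-2,IV-1]: 12 consistent

III-1 ∈ {X^TX^t, X^tX^t}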